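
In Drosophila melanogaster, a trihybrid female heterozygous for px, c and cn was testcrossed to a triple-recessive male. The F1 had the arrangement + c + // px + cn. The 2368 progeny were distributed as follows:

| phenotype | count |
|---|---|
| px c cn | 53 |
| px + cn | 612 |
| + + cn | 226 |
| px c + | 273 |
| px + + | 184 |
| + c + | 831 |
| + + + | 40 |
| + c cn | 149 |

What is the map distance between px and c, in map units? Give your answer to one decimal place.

The two rarest classes, + + + and px c cn, are the double crossovers. Comparing them with the parentals, only the c allele has switched, so c is the middle locus and the order is px – c – cn.
Crossovers in the px–c interval produce the single-crossover classes px c + and + + cn (273 + 226 = 499) plus the double crossovers (93).
RF(px–c) = (499 + 93) / 2368 = 592/2368 = 0.2500 → 25.0 map units.

25.0 map units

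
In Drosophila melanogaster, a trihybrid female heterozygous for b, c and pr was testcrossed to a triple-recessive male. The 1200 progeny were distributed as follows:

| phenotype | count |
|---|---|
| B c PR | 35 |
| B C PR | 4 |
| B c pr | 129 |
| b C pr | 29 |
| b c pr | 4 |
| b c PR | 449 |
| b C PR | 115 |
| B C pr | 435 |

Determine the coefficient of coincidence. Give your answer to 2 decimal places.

0.53

The two most frequent reciprocal classes, B C pr and b c PR, are the parental types, so the F1 was B C pr / b c PR.
The two rarest classes, B C PR and b c pr, are the double crossovers. Comparing them with the parentals, only the pr allele has switched, so pr is the middle locus and the order is c – pr – b.
c–pr: (244 + 8)/1200 = 0.2100; pr–b: (64 + 8)/1200 = 0.0600.
Expected DCO frequency = 0.2100 × 0.0600 ≈ 0.01260; observed = 8/1200 ≈ 0.00667.
Coefficient of coincidence = 0.00667/0.01260 ≈ 0.53.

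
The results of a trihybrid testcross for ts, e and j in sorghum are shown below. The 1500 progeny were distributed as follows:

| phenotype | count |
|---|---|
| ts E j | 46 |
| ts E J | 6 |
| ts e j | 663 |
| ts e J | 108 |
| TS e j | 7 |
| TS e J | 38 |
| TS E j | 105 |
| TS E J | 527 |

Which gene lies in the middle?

The two most frequent reciprocal classes, TS E J and ts e j, are the parental types, so the F1 was TS E J / ts e j.
The two rarest classes, ts E J and TS e j, are the double crossovers. Comparing them with the parentals, only the ts allele has switched, so ts is the middle locus and the order is j – ts – e.

ts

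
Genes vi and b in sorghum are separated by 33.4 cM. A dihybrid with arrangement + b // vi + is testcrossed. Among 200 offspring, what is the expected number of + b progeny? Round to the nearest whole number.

67

A map distance of 33.4 cM corresponds to a recombination frequency of 0.334.
The F1 is + b / vi +, so + b is a parental gamete class with expected frequency (1 − r)/2 = 0.666/2 = 0.3330.
Expected number = 0.3330 × 200 = 66.60 ≈ 67.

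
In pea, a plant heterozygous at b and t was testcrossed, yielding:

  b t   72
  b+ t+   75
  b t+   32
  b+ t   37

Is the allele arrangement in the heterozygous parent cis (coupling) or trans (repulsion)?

cis

The two most frequent classes are b+ t+ (75) and b t (72); these are the parental (non-recombinant) types.
So the F1 carried b+ t+ on one chromosome and b t on the other — the recessive alleles are on the same chromosome (cis / coupling).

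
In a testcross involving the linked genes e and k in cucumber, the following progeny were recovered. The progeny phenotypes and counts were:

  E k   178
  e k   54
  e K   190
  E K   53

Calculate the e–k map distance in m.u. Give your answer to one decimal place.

22.5 m.u.

The two most frequent classes, E k (178) and e K (190), are the parental types, so the F1 was E k / e K.
The recombinant classes are E K and e k: 53 + 54 = 107.
Recombination frequency = 107/475 = 0.2253 ≈ 22.5%, i.e. 22.5 m.u.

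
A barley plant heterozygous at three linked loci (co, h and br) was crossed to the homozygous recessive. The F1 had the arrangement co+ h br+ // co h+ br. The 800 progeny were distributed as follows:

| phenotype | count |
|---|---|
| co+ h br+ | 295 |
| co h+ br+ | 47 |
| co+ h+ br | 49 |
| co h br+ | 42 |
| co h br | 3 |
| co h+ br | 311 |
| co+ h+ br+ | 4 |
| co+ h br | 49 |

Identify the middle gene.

h

The two rarest classes, co+ h+ br+ and co h br, are the double crossovers. Comparing them with the parentals, only the h allele has switched, so h is the middle locus and the order is br – h – co.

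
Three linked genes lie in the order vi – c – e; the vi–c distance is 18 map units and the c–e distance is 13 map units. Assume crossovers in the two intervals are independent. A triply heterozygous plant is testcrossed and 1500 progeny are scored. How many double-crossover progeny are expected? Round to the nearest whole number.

Map distances give recombination frequencies of 0.180 and 0.130 for the two intervals.
With no interference, expected double-crossover frequency = 0.180 × 0.130 = 0.02340.
Expected number = 0.02340 × 1500 = 35.10 ≈ 35.

35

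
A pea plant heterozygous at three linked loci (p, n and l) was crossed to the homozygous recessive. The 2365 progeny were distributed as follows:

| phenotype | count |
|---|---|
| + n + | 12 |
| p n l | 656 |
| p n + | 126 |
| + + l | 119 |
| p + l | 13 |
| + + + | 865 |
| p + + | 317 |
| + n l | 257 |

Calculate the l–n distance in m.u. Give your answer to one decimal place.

The two most frequent reciprocal classes, + + + and p n l, are the parental types, so the F1 was + + + / p n l.
The two rarest classes, + n + and p + l, are the double crossovers. Comparing them with the parentals, only the n allele has switched, so n is the middle locus and the order is l – n – p.
Crossovers in the l–n interval produce the single-crossover classes + + l and p n + (119 + 126 = 245) plus the double crossovers (25).
RF(l–n) = (245 + 25) / 2365 = 270/2365 = 0.1142 → 11.4 m.u.

11.4 m.u.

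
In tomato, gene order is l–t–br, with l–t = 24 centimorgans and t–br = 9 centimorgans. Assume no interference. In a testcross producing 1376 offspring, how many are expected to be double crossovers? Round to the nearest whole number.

30

Map distances give recombination frequencies of 0.240 and 0.090 for the two intervals.
With no interference, expected double-crossover frequency = 0.240 × 0.090 = 0.02160.
Expected number = 0.02160 × 1376 = 29.72 ≈ 30.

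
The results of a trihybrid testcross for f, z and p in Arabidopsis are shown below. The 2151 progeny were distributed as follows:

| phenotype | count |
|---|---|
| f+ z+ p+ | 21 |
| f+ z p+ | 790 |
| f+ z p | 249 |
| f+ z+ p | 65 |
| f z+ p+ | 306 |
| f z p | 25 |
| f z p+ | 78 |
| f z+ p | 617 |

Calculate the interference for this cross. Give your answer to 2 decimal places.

The two most frequent reciprocal classes, f+ z p+ and f z+ p, are the parental types, so the F1 was f+ z p+ / f z+ p.
The two rarest classes, f+ z+ p+ and f z p, are the double crossovers. Comparing them with the parentals, only the z allele has switched, so z is the middle locus and the order is f – z – p.
f–z: (143 + 46)/2151 = 0.0879; z–p: (555 + 46)/2151 = 0.2794.
Expected DCO frequency = 0.0879 × 0.2794 ≈ 0.02456; observed = 46/2151 ≈ 0.02139.
Coefficient of coincidence = 0.02139/0.02456 ≈ 0.87; interference = 1 − 0.87 = 0.13.

0.13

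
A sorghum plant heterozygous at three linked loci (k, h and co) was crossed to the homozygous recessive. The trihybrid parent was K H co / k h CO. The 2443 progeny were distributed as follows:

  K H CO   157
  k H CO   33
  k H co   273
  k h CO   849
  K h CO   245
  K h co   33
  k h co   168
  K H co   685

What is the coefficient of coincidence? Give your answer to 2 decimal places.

The two rarest classes, K h co and k H CO, are the double crossovers. Comparing them with the parentals, only the h allele has switched, so h is the middle locus and the order is co – h – k.
co–h: (325 + 66)/2443 = 0.1600; h–k: (518 + 66)/2443 = 0.2391.
Expected DCO frequency = 0.1600 × 0.2391 ≈ 0.03826; observed = 66/2443 ≈ 0.02702.
Coefficient of coincidence = 0.02702/0.03826 ≈ 0.71.

0.71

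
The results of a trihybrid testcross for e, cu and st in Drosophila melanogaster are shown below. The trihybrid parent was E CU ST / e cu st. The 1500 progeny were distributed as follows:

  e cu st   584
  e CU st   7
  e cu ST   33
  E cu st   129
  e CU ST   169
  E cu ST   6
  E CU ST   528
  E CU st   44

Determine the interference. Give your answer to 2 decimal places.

0.30

The two rarest classes, E cu ST and e CU st, are the double crossovers. Comparing them with the parentals, only the cu allele has switched, so cu is the middle locus and the order is st – cu – e.
st–cu: (77 + 13)/1500 = 0.0600; cu–e: (298 + 13)/1500 = 0.2073.
Expected DCO frequency = 0.0600 × 0.2073 ≈ 0.01244; observed = 13/1500 ≈ 0.00867.
Coefficient of coincidence = 0.00867/0.01244 ≈ 0.70; interference = 1 − 0.70 = 0.30.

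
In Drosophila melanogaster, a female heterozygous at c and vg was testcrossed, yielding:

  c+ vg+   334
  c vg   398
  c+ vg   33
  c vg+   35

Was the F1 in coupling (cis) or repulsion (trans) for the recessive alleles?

cis

The two most frequent classes are c+ vg+ (334) and c vg (398); these are the parental (non-recombinant) types.
So the F1 carried c+ vg+ on one chromosome and c vg on the other — the recessive alleles are on the same chromosome (cis / coupling).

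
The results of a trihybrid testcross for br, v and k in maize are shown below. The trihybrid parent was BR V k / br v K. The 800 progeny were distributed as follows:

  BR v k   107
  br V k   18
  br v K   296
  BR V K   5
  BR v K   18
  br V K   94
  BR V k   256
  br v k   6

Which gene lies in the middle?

The two rarest classes, BR V K and br v k, are the double crossovers. Comparing them with the parentals, only the k allele has switched, so k is the middle locus and the order is v – k – br.

k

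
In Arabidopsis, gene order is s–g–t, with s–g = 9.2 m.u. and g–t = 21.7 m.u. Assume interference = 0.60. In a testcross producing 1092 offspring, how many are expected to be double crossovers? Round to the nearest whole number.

9

Map distances give recombination frequencies of 0.092 and 0.217 for the two intervals.
With interference 0.60 (so coincidence = 0.40), expected double-crossover frequency = 0.092 × 0.217 × 0.40 = 0.00799.
Expected number = 0.00799 × 1092 = 8.72 ≈ 9.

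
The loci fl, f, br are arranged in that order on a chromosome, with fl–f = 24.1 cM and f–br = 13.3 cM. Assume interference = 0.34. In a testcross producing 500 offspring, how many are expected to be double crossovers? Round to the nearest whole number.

Map distances give recombination frequencies of 0.241 and 0.133 for the two intervals.
With interference 0.34 (so coincidence = 0.66), expected double-crossover frequency = 0.241 × 0.133 × 0.66 = 0.02115.
Expected number = 0.02115 × 500 = 10.58 ≈ 11.

11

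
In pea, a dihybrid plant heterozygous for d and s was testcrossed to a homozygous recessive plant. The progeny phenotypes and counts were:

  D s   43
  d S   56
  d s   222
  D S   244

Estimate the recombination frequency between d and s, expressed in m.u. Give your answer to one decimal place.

17.5 m.u.

The two most frequent classes, D S (244) and d s (222), are the parental types, so the F1 was D S / d s.
The recombinant classes are D s and d S: 43 + 56 = 99.
Recombination frequency = 99/565 = 0.1752 ≈ 17.5%, i.e. 17.5 m.u.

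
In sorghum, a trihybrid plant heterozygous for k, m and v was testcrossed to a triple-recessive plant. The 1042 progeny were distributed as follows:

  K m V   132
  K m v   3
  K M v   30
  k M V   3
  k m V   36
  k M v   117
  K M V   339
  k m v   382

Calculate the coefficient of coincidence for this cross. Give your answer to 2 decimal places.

0.34

The two most frequent reciprocal classes, K M V and k m v, are the parental types, so the F1 was K M V / k m v.
The two rarest classes, k M V and K m v, are the double crossovers. Comparing them with the parentals, only the k allele has switched, so k is the middle locus and the order is v – k – m.
v–k: (66 + 6)/1042 = 0.0691; k–m: (249 + 6)/1042 = 0.2447.
Expected DCO frequency = 0.0691 × 0.2447 ≈ 0.01691; observed = 6/1042 ≈ 0.00576.
Coefficient of coincidence = 0.00576/0.01691 ≈ 0.34.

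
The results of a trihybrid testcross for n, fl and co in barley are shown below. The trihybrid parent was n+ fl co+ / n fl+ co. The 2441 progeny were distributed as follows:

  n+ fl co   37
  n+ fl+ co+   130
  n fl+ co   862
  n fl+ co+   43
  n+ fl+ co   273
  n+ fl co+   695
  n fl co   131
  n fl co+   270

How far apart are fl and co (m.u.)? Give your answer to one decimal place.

The two rarest classes, n+ fl co and n fl+ co+, are the double crossovers. Comparing them with the parentals, only the co allele has switched, so co is the middle locus and the order is n – co – fl.
Crossovers in the co–fl interval produce the single-crossover classes n+ fl+ co+ and n fl co (130 + 131 = 261) plus the double crossovers (80).
RF(co–fl) = (261 + 80) / 2441 = 341/2441 = 0.1397 → 14.0 m.u.

14.0 m.u.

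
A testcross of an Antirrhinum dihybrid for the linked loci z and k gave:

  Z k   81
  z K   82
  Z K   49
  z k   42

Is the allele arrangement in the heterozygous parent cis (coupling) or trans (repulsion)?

The two most frequent classes are Z k (81) and z K (82); these are the parental (non-recombinant) types.
So the F1 carried Z k on one chromosome and z K on the other — the recessive alleles are on opposite chromosomes (trans / repulsion).

trans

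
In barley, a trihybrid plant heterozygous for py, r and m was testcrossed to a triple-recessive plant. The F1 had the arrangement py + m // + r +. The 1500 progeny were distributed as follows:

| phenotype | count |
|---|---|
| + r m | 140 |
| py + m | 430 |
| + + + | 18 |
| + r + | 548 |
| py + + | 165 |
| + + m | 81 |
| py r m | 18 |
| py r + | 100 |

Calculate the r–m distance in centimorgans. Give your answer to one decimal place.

The two rarest classes, py r m and + + +, are the double crossovers. Comparing them with the parentals, only the r allele has switched, so r is the middle locus and the order is m – r – py.
Crossovers in the m–r interval produce the single-crossover classes py + + and + r m (165 + 140 = 305) plus the double crossovers (36).
RF(m–r) = (305 + 36) / 1500 = 341/1500 = 0.2273 → 22.7 centimorgans.

22.7 centimorgans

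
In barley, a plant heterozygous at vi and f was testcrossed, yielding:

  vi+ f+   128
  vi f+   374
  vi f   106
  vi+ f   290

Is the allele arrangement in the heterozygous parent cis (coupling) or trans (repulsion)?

The two most frequent classes are vi+ f (290) and vi f+ (374); these are the parental (non-recombinant) types.
So the F1 carried vi+ f on one chromosome and vi f+ on the other — the recessive alleles are on opposite chromosomes (trans / repulsion).

trans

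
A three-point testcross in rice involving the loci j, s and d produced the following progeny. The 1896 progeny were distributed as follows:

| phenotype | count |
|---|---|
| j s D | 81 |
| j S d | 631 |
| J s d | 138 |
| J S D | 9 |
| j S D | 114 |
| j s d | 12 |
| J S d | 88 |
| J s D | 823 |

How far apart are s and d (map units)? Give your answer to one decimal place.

The two most frequent reciprocal classes, j S d and J s D, are the parental types, so the F1 was j S d / J s D.
The two rarest classes, j s d and J S D, are the double crossovers. Comparing them with the parentals, only the s allele has switched, so s is the middle locus and the order is d – s – j.
Crossovers in the d–s interval produce the single-crossover classes j S D and J s d (114 + 138 = 252) plus the double crossovers (21).
RF(d–s) = (252 + 21) / 1896 = 273/1896 = 0.1440 → 14.4 map units.

14.4 map units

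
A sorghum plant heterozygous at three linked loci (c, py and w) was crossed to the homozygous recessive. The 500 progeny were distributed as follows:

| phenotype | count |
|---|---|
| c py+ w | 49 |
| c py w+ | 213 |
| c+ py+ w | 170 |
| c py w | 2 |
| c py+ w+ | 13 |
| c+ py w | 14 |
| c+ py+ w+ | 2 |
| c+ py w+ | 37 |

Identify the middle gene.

The two most frequent reciprocal classes, c+ py+ w and c py w+, are the parental types, so the F1 was c+ py+ w / c py w+.
The two rarest classes, c+ py+ w+ and c py w, are the double crossovers. Comparing them with the parentals, only the w allele has switched, so w is the middle locus and the order is py – w – c.

w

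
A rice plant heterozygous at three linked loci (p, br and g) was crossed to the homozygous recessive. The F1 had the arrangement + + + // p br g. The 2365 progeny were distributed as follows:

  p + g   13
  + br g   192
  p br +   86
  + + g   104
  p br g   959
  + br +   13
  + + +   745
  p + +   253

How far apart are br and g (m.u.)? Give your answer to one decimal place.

9.1 m.u.

The two rarest classes, + br + and p + g, are the double crossovers. Comparing them with the parentals, only the br allele has switched, so br is the middle locus and the order is g – br – p.
Crossovers in the g–br interval produce the single-crossover classes + + g and p br + (104 + 86 = 190) plus the double crossovers (26).
RF(g–br) = (190 + 26) / 2365 = 216/2365 = 0.0913 → 9.1 m.u.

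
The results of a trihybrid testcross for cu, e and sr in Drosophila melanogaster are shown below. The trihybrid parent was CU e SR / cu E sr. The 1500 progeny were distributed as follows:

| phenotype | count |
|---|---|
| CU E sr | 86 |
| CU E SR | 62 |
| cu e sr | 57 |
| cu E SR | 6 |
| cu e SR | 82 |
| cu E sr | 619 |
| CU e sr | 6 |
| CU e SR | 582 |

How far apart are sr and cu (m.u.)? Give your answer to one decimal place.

12.0 m.u.

The two rarest classes, CU e sr and cu E SR, are the double crossovers. Comparing them with the parentals, only the sr allele has switched, so sr is the middle locus and the order is cu – sr – e.
Crossovers in the cu–sr interval produce the single-crossover classes cu e SR and CU E sr (82 + 86 = 168) plus the double crossovers (12).
RF(cu–sr) = (168 + 12) / 1500 = 180/1500 = 0.1200 → 12.0 m.u.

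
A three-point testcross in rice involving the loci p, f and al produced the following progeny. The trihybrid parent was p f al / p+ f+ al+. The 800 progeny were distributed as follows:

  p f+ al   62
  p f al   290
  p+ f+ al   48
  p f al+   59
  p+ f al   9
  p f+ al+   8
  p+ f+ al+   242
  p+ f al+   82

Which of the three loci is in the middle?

p

The two rarest classes, p+ f al and p f+ al+, are the double crossovers. Comparing them with the parentals, only the p allele has switched, so p is the middle locus and the order is f – p – al.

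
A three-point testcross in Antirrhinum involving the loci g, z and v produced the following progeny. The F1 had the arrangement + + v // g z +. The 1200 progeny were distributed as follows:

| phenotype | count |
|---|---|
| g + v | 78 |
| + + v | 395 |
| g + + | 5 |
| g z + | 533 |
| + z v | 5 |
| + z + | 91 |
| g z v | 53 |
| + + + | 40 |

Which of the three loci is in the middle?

z

The two rarest classes, + z v and g + +, are the double crossovers. Comparing them with the parentals, only the z allele has switched, so z is the middle locus and the order is v – z – g.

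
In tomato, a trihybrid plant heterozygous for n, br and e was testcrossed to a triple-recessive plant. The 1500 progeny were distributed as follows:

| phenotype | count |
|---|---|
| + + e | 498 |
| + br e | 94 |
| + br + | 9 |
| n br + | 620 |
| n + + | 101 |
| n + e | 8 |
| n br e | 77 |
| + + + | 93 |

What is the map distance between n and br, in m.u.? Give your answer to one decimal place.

14.1 m.u.

The two most frequent reciprocal classes, n br + and + + e, are the parental types, so the F1 was n br + / + + e.
The two rarest classes, + br + and n + e, are the double crossovers. Comparing them with the parentals, only the n allele has switched, so n is the middle locus and the order is br – n – e.
Crossovers in the br–n interval produce the single-crossover classes n + + and + br e (101 + 94 = 195) plus the double crossovers (17).
RF(br–n) = (195 + 17) / 1500 = 212/1500 = 0.1413 → 14.1 m.u.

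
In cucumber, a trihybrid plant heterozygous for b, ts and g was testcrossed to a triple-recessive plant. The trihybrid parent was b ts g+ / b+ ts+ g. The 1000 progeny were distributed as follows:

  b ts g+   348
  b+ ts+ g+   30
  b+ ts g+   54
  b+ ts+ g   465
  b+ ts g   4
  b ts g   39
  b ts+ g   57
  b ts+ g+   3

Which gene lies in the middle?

ts

The two rarest classes, b ts+ g+ and b+ ts g, are the double crossovers. Comparing them with the parentals, only the ts allele has switched, so ts is the middle locus and the order is g – ts – b.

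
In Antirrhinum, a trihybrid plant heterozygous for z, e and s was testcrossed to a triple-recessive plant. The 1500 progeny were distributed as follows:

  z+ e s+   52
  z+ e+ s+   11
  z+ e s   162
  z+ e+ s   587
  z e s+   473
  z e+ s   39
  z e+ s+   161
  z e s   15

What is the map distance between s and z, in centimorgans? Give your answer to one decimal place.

The two most frequent reciprocal classes, z e s+ and z+ e+ s, are the parental types, so the F1 was z e s+ / z+ e+ s.
The two rarest classes, z e s and z+ e+ s+, are the double crossovers. Comparing them with the parentals, only the s allele has switched, so s is the middle locus and the order is z – s – e.
Crossovers in the z–s interval produce the single-crossover classes z+ e s+ and z e+ s (52 + 39 = 91) plus the double crossovers (26).
RF(z–s) = (91 + 26) / 1500 = 117/1500 = 0.0780 → 7.8 centimorgans.

7.8 centimorgans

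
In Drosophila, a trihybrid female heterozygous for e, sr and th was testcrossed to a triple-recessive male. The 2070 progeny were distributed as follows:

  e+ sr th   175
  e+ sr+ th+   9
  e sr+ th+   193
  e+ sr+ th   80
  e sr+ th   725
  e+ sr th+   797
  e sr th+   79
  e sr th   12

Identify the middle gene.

sr

The two most frequent reciprocal classes, e+ sr th+ and e sr+ th, are the parental types, so the F1 was e+ sr th+ / e sr+ th.
The two rarest classes, e+ sr+ th+ and e sr th, are the double crossovers. Comparing them with the parentals, only the sr allele has switched, so sr is the middle locus and the order is e – sr – th.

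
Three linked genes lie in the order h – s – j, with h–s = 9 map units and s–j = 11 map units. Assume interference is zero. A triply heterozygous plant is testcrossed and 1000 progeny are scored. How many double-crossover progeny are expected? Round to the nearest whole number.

10

Map distances give recombination frequencies of 0.090 and 0.110 for the two intervals.
With no interference, expected double-crossover frequency = 0.090 × 0.110 = 0.00990.
Expected number = 0.00990 × 1000 = 9.90 ≈ 10.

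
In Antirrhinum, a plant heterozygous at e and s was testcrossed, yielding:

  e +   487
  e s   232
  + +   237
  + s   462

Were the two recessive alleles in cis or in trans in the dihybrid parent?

The two most frequent classes are + s (462) and e + (487); these are the parental (non-recombinant) types.
So the F1 carried + s on one chromosome and e + on the other — the recessive alleles are on opposite chromosomes (trans / repulsion).

trans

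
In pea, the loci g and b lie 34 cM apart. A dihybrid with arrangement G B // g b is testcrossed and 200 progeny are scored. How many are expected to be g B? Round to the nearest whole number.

A map distance of 34 cM corresponds to a recombination frequency of 0.340.
The F1 is G B / g b, so g B is a recombinant gamete class with expected frequency r/2 = 0.340/2 = 0.1700.
Expected number = 0.1700 × 200 = 34.00 ≈ 34.

34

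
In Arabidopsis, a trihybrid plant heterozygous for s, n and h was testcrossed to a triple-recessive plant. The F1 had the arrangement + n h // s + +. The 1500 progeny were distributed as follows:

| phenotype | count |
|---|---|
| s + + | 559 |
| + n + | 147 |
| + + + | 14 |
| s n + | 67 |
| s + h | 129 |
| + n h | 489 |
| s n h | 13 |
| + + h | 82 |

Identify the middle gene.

The two rarest classes, s n h and + + +, are the double crossovers. Comparing them with the parentals, only the s allele has switched, so s is the middle locus and the order is n – s – h.

s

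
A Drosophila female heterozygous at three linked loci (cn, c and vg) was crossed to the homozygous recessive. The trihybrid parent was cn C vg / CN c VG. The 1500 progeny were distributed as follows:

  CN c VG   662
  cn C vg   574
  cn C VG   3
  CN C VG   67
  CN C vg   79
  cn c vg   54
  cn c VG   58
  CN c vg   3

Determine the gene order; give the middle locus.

vg

The two rarest classes, cn C VG and CN c vg, are the double crossovers. Comparing them with the parentals, only the vg allele has switched, so vg is the middle locus and the order is c – vg – cn.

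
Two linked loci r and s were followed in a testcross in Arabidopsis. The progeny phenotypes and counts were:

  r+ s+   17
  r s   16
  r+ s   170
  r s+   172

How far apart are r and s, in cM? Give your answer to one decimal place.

8.8 cM

The two most frequent classes, r+ s (170) and r s+ (172), are the parental types, so the F1 was r+ s / r s+.
The recombinant classes are r+ s+ and r s: 17 + 16 = 33.
Recombination frequency = 33/375 = 0.0880 ≈ 8.8%, i.e. 8.8 cM.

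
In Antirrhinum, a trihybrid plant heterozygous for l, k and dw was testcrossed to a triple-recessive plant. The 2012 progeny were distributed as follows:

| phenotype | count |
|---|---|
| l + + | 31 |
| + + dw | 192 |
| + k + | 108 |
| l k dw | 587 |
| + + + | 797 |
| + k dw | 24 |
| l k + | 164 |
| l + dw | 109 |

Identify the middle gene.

l

The two most frequent reciprocal classes, l k dw and + + +, are the parental types, so the F1 was l k dw / + + +.
The two rarest classes, + k dw and l + +, are the double crossovers. Comparing them with the parentals, only the l allele has switched, so l is the middle locus and the order is k – l – dw.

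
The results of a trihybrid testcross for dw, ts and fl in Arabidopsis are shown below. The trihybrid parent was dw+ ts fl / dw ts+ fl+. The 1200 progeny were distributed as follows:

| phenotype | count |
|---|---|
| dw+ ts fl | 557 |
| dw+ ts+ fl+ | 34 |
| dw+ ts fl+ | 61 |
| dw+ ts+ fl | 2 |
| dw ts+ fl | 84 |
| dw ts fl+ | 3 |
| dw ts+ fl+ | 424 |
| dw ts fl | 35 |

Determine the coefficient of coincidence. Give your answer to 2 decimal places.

The two rarest classes, dw+ ts+ fl and dw ts fl+, are the double crossovers. Comparing them with the parentals, only the ts allele has switched, so ts is the middle locus and the order is fl – ts – dw.
fl–ts: (145 + 5)/1200 = 0.1250; ts–dw: (69 + 5)/1200 = 0.0617.
Expected DCO frequency = 0.1250 × 0.0617 ≈ 0.00771; observed = 5/1200 ≈ 0.00417.
Coefficient of coincidence = 0.00417/0.00771 ≈ 0.54.

0.54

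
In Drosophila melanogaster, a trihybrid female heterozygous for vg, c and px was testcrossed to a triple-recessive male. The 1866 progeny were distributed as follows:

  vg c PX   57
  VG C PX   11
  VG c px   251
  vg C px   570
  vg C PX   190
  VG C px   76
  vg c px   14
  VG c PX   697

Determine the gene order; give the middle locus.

c

The two most frequent reciprocal classes, vg C px and VG c PX, are the parental types, so the F1 was vg C px / VG c PX.
The two rarest classes, vg c px and VG C PX, are the double crossovers. Comparing them with the parentals, only the c allele has switched, so c is the middle locus and the order is vg – c – px.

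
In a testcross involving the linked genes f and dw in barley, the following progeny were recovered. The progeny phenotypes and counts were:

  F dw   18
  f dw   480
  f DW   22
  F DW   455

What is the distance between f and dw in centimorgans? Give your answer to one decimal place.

4.1 centimorgans

The two most frequent classes, F DW (455) and f dw (480), are the parental types, so the F1 was F DW / f dw.
The recombinant classes are F dw and f DW: 18 + 22 = 40.
Recombination frequency = 40/975 = 0.0410 ≈ 4.1%, i.e. 4.1 centimorgans.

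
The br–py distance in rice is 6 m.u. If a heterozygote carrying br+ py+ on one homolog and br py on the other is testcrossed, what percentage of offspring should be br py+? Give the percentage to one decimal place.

A map distance of 6 m.u. corresponds to a recombination frequency of 0.060.
The F1 is br+ py+ / br py, so br py+ is a recombinant gamete class with expected frequency r/2 = 0.060/2 = 0.0300.
That is 0.0300 = 3.0% of the progeny.

3.0%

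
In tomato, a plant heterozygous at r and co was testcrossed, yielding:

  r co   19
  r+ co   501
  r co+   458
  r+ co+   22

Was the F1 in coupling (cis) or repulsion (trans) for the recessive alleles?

The two most frequent classes are r+ co (501) and r co+ (458); these are the parental (non-recombinant) types.
So the F1 carried r+ co on one chromosome and r co+ on the other — the recessive alleles are on opposite chromosomes (trans / repulsion).

trans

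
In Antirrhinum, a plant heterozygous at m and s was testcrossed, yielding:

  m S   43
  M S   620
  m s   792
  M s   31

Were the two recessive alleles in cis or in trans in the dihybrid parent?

The two most frequent classes are M S (620) and m s (792); these are the parental (non-recombinant) types.
So the F1 carried M S on one chromosome and m s on the other — the recessive alleles are on the same chromosome (cis / coupling).

cis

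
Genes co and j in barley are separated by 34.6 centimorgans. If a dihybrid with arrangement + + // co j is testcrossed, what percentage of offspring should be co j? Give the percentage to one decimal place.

32.7%

A map distance of 34.6 centimorgans corresponds to a recombination frequency of 0.346.
The F1 is + + / co j, so co j is a parental gamete class with expected frequency (1 − r)/2 = 0.654/2 = 0.3270.
That is 0.3270 = 32.7% of the progeny.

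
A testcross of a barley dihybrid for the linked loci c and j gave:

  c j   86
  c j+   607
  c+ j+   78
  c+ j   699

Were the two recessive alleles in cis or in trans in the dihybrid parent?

trans

The two most frequent classes are c+ j (699) and c j+ (607); these are the parental (non-recombinant) types.
So the F1 carried c+ j on one chromosome and c j+ on the other — the recessive alleles are on opposite chromosomes (trans / repulsion).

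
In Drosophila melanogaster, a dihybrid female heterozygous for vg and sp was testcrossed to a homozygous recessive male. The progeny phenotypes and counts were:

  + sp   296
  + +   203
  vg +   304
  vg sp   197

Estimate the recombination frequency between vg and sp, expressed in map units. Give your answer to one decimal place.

40.0 map units

The two most frequent classes, + sp (296) and vg + (304), are the parental types, so the F1 was + sp / vg +.
The recombinant classes are + + and vg sp: 203 + 197 = 400.
Recombination frequency = 400/1000 = 0.4000 ≈ 40.0%, i.e. 40.0 map units.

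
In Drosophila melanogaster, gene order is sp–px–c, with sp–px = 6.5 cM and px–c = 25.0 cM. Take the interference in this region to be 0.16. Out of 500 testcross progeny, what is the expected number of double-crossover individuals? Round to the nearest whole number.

7

Map distances give recombination frequencies of 0.065 and 0.250 for the two intervals.
With interference 0.16 (so coincidence = 0.84), expected double-crossover frequency = 0.065 × 0.250 × 0.84 = 0.01365.
Expected number = 0.01365 × 500 = 6.83 ≈ 7.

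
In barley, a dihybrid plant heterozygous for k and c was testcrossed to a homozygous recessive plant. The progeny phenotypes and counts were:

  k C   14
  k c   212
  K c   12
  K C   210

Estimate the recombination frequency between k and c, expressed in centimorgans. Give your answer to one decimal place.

5.8 centimorgans

The two most frequent classes, K C (210) and k c (212), are the parental types, so the F1 was K C / k c.
The recombinant classes are K c and k C: 12 + 14 = 26.
Recombination frequency = 26/448 = 0.0580 ≈ 5.8%, i.e. 5.8 centimorgans.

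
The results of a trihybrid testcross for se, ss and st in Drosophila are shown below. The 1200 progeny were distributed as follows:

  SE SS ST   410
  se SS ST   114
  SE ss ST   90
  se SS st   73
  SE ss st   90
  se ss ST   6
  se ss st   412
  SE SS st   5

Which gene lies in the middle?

st

The two most frequent reciprocal classes, SE SS ST and se ss st, are the parental types, so the F1 was SE SS ST / se ss st.
The two rarest classes, SE SS st and se ss ST, are the double crossovers. Comparing them with the parentals, only the st allele has switched, so st is the middle locus and the order is se – st – ss.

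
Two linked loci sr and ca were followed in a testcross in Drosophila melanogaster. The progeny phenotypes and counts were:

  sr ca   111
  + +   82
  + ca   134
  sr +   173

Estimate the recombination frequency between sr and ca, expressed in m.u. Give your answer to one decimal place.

The two most frequent classes, + ca (134) and sr + (173), are the parental types, so the F1 was + ca / sr +.
The recombinant classes are + + and sr ca: 82 + 111 = 193.
Recombination frequency = 193/500 = 0.3860 ≈ 38.6%, i.e. 38.6 m.u.

38.6 m.u.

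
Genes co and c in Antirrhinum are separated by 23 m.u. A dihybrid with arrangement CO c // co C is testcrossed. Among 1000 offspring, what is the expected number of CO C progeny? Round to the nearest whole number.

A map distance of 23 m.u. corresponds to a recombination frequency of 0.230.
The F1 is CO c / co C, so CO C is a recombinant gamete class with expected frequency r/2 = 0.230/2 = 0.1150.
Expected number = 0.1150 × 1000 = 115.00 ≈ 115.

115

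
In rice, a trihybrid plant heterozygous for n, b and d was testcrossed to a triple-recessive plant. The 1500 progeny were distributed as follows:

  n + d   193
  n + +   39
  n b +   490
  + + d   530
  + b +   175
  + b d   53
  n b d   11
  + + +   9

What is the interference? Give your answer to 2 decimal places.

0.31

The two most frequent reciprocal classes, n b + and + + d, are the parental types, so the F1 was n b + / + + d.
The two rarest classes, n b d and + + +, are the double crossovers. Comparing them with the parentals, only the d allele has switched, so d is the middle locus and the order is b – d – n.
b–d: (92 + 20)/1500 = 0.0747; d–n: (368 + 20)/1500 = 0.2587.
Expected DCO frequency = 0.0747 × 0.2587 ≈ 0.01932; observed = 20/1500 ≈ 0.01333.
Coefficient of coincidence = 0.01333/0.01932 ≈ 0.69; interference = 1 − 0.69 = 0.31.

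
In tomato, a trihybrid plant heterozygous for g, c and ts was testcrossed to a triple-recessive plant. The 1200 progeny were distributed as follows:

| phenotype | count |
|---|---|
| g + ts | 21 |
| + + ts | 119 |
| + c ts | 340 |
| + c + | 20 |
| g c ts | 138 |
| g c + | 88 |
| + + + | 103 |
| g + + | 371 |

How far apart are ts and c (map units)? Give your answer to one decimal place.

The two most frequent reciprocal classes, g + + and + c ts, are the parental types, so the F1 was g + + / + c ts.
The two rarest classes, g + ts and + c +, are the double crossovers. Comparing them with the parentals, only the ts allele has switched, so ts is the middle locus and the order is c – ts – g.
Crossovers in the c–ts interval produce the single-crossover classes g c + and + + ts (88 + 119 = 207) plus the double crossovers (41).
RF(c–ts) = (207 + 41) / 1200 = 248/1200 = 0.2067 → 20.7 map units.

20.7 map units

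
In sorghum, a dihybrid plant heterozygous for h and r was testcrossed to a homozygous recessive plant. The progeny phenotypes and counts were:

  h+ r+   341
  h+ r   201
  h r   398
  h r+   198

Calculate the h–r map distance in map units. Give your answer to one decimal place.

35.1 map units

The two most frequent classes, h+ r+ (341) and h r (398), are the parental types, so the F1 was h+ r+ / h r.
The recombinant classes are h+ r and h r+: 201 + 198 = 399.
Recombination frequency = 399/1138 = 0.3506 ≈ 35.1%, i.e. 35.1 map units.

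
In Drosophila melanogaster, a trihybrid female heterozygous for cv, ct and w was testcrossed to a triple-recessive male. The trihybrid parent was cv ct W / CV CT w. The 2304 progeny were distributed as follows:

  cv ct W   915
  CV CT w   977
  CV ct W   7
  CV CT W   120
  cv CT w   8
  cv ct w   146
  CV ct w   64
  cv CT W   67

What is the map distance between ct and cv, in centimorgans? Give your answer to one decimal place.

The two rarest classes, CV ct W and cv CT w, are the double crossovers. Comparing them with the parentals, only the cv allele has switched, so cv is the middle locus and the order is ct – cv – w.
Crossovers in the ct–cv interval produce the single-crossover classes cv CT W and CV ct w (67 + 64 = 131) plus the double crossovers (15).
RF(ct–cv) = (131 + 15) / 2304 = 146/2304 = 0.0634 → 6.3 centimorgans.

6.3 centimorgans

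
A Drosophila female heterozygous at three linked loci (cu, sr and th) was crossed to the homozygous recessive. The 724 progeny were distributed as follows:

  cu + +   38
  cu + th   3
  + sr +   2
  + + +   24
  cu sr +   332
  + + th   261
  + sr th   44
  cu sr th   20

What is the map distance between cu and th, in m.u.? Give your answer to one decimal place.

6.8 m.u.

The two most frequent reciprocal classes, cu sr + and + + th, are the parental types, so the F1 was cu sr + / + + th.
The two rarest classes, + sr + and cu + th, are the double crossovers. Comparing them with the parentals, only the cu allele has switched, so cu is the middle locus and the order is th – cu – sr.
Crossovers in the th–cu interval produce the single-crossover classes cu sr th and + + + (20 + 24 = 44) plus the double crossovers (5).
RF(th–cu) = (44 + 5) / 724 = 49/724 = 0.0677 → 6.8 m.u.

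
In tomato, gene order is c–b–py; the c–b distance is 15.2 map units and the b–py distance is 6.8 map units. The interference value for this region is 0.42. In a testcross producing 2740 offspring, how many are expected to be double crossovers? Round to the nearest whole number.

16

Map distances give recombination frequencies of 0.152 and 0.068 for the two intervals.
With interference 0.42 (so coincidence = 0.58), expected double-crossover frequency = 0.152 × 0.068 × 0.58 = 0.00599.
Expected number = 0.00599 × 2740 = 16.43 ≈ 16.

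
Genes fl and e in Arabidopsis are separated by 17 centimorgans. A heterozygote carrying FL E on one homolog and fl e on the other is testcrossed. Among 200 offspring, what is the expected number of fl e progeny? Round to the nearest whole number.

A map distance of 17 centimorgans corresponds to a recombination frequency of 0.170.
The F1 is FL E / fl e, so fl e is a parental gamete class with expected frequency (1 − r)/2 = 0.830/2 = 0.4150.
Expected number = 0.4150 × 200 = 83.00 ≈ 83.

83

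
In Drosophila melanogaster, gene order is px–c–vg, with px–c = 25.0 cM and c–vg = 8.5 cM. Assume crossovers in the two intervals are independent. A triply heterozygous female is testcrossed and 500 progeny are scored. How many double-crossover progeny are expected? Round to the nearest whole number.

Map distances give recombination frequencies of 0.250 and 0.085 for the two intervals.
With no interference, expected double-crossover frequency = 0.250 × 0.085 = 0.02125.
Expected number = 0.02125 × 500 = 10.62 ≈ 11.

11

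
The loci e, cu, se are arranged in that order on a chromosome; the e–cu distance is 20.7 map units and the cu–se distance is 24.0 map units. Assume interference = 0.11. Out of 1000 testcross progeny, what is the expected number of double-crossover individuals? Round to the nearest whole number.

44

Map distances give recombination frequencies of 0.207 and 0.240 for the two intervals.
With interference 0.11 (so coincidence = 0.89), expected double-crossover frequency = 0.207 × 0.240 × 0.89 = 0.04422.
Expected number = 0.04422 × 1000 = 44.22 ≈ 44.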